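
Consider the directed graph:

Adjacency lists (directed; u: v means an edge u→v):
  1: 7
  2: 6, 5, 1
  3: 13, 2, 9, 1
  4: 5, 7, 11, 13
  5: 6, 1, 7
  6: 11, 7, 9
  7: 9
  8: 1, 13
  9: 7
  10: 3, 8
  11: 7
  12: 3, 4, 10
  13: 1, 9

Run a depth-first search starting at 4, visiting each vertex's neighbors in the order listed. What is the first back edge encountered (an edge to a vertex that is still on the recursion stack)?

DFS from 4 (visiting each vertex's neighbors in the order listed); mark gray on enter, black on exit:
4 gray
  5 gray
    6 gray
      11 gray
        7 gray
          9 gray
            9→7: 7 is gray → back edge
First back edge: 9 → 7.

9→7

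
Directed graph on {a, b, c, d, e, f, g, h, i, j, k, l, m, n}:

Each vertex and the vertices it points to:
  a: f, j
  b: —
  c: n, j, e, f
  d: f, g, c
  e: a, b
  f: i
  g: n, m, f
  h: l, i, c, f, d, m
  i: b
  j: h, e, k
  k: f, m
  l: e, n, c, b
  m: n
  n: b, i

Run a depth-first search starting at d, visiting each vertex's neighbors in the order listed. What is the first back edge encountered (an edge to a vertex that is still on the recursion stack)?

DFS from d (visiting each vertex's neighbors in the order listed); mark gray on enter, black on exit:
d gray
  f gray
    i gray
      b gray
      b black
    i black
  f black
  g gray
    n gray
      n→b: b black — skip
      n→i: i black — skip
    n black
    m gray
      m→n: n black — skip
    m black
    g→f: f black — skip
  g black
  c gray
    c→n: n black — skip
    j gray
      h gray
        l gray
          e gray
            a gray
              a→f: f black — skip
              a→j: j is gray → back edge
First back edge: a → j.

a->j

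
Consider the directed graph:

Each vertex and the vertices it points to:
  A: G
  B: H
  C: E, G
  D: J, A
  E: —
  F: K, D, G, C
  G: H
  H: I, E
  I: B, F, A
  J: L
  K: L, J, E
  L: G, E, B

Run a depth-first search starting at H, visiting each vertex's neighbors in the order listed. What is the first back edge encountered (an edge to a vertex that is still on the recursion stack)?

B->H

DFS from H (visiting each vertex's neighbors in the order listed); mark gray on enter, black on exit:
H gray
  I gray
    B gray
      B→H: H is gray → back edge
First back edge: B → H.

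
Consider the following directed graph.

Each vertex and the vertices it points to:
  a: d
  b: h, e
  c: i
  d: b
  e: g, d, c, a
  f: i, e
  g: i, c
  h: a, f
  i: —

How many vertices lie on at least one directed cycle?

6

A vertex is on a directed cycle iff it belongs to a strongly connected component of size ≥ 2 (or has a self-loop).
The vertices on cycles are {a, b, d, e, f, h} — 6 in total.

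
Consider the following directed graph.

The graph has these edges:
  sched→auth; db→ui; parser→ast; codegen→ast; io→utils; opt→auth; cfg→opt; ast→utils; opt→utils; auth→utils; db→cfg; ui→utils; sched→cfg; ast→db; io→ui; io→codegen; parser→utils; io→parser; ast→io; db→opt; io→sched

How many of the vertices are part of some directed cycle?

A vertex is on a directed cycle iff it belongs to a strongly connected component of size ≥ 2 (or has a self-loop).
The vertices on cycles are {io, ast, parser, codegen} — 4 in total.

4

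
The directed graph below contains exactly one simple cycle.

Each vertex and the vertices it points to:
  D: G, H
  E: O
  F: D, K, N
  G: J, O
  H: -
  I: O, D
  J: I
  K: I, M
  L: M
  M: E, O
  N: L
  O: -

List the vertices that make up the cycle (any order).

D, G, I, J

DFS with gray/black marking from D:
D gray
  G gray
    J gray
      I gray
        O gray
        O black
        I→D: D is gray → back edge
Back edge closes the cycle D → G → J → I → D; its vertices are {D, G, I, J}.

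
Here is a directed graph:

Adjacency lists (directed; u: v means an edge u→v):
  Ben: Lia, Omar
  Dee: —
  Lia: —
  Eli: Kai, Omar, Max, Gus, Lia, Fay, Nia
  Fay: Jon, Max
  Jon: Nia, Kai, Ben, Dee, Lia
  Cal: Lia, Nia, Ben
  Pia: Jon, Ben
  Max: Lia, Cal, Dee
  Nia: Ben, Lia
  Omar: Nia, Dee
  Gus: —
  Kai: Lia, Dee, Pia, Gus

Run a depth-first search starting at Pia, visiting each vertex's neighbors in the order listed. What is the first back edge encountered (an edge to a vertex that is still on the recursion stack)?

Omar->Nia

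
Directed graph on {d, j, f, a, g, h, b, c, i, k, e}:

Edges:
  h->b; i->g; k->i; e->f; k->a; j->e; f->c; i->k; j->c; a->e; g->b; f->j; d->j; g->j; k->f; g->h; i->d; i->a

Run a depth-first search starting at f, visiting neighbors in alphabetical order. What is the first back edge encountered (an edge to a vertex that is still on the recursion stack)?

e->f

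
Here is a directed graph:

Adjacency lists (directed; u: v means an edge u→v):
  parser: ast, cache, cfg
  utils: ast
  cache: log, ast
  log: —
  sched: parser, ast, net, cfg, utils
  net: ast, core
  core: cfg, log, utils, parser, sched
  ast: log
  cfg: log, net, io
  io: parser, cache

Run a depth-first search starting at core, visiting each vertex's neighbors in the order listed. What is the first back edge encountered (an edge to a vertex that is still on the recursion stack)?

DFS from core (visiting each vertex's neighbors in the order listed); mark gray on enter, black on exit:
core gray
  cfg gray
    log gray
    log black
    net gray
      ast gray
        ast→log: log black — skip
      ast black
      net→core: core is gray → back edge
First back edge: net → core.

net->core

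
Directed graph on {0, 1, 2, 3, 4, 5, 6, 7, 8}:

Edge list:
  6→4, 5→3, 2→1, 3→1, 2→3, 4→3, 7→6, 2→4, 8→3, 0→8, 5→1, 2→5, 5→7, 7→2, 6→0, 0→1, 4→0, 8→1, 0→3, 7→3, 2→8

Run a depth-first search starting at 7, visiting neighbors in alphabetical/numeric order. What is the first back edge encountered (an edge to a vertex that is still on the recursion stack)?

DFS from 7 (visiting neighbors in alphabetical/numeric order); mark gray on enter, black on exit:
7 gray
  2 gray
    1 gray
    1 black
    3 gray
      3→1: 1 black — skip
    3 black
    4 gray
      0 gray
        0→1: 1 black — skip
        0→3: 3 black — skip
        8 gray
          8→1: 1 black — skip
          8→3: 3 black — skip
        8 black
      0 black
      4→3: 3 black — skip
    4 black
    5 gray
      5→1: 1 black — skip
      5→3: 3 black — skip
      5→7: 7 is gray → back edge
First back edge: 5 → 7.

5->7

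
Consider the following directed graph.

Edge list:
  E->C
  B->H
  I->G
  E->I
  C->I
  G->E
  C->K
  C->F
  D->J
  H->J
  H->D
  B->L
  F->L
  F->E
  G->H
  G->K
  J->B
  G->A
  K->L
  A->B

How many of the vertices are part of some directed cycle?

A vertex is on a directed cycle iff it belongs to a strongly connected component of size ≥ 2 (or has a self-loop).
The vertices on cycles are {B, C, D, E, F, G, H, I, J} — 9 in total.

9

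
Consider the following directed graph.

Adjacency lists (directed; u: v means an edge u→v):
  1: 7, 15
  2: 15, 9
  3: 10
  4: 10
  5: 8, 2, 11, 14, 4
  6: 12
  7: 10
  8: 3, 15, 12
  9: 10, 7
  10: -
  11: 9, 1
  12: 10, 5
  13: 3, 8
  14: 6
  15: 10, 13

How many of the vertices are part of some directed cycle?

10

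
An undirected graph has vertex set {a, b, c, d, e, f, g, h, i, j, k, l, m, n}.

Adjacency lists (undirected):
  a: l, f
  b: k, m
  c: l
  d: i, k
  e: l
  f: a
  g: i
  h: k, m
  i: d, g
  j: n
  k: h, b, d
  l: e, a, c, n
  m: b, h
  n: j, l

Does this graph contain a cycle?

Yes

DFS, tracking each vertex's parent; an edge to a visited non-parent vertex closes a cycle.
Start from k:
visit k (parent –)
  visit h (parent k)
    h–k: parent, skip
    visit m (parent h)
      visit b (parent m)
        b–k: k visited and ≠ parent → cycle
Cycle: k – h – m – b – k.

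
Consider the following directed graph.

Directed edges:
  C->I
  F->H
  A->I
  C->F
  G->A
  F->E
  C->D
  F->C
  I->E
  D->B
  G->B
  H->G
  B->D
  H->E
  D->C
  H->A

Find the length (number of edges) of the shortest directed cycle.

For each vertex v, BFS finds the shortest path from v back to v.
The shortest such closed walk is F → C → F, length 2.

2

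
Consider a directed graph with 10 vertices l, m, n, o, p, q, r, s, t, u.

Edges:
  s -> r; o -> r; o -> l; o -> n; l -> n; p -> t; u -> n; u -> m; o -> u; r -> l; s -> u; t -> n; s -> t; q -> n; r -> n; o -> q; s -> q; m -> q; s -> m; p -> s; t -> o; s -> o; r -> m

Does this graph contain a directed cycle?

No

DFS with white/gray/black marking, starting from m:
m gray
  q gray
    n gray
    n black
  q black
m black
l gray
  l→n: n black — skip
l black
o gray
  o→n: n black — skip
  r gray
    r→n: n black — skip
    r→l: l black — skip
    r→m: m black — skip
  r black
  o→q: q black — skip
  u gray
    u→n: n black — skip
    u→m: m black — skip
  u black
  o→l: l black — skip
o black
p gray
  s gray
    s→m: m black — skip
    t gray
      t→o: o black — skip
      t→n: n black — skip
    t black
    s→r: r black — skip
    s→u: u black — skip
    s→o: o black — skip
    s→q: q black — skip
  s black
  p→t: t black — skip
p black
Every edge goes to a white or black vertex — no back edge, so the graph is acyclic.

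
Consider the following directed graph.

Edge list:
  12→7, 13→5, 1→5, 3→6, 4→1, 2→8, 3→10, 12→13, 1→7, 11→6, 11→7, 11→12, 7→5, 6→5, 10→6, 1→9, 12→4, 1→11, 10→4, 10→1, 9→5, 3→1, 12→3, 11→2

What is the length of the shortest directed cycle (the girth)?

4

For each vertex v, BFS finds the shortest path from v back to v.
The shortest such closed walk is 1 → 11 → 12 → 4 → 1, length 4.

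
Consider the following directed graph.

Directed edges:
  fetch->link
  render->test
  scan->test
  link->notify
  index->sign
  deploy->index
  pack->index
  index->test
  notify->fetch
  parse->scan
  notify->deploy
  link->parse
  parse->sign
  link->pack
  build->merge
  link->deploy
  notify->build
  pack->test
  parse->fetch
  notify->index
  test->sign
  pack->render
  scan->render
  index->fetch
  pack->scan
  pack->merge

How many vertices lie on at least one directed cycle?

7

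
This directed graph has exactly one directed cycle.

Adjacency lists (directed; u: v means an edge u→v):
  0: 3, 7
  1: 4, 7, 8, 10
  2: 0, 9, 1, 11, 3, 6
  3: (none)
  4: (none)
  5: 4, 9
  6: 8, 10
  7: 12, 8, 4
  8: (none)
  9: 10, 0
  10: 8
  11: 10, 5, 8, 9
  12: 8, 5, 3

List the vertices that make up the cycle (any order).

0, 5, 7, 9, 12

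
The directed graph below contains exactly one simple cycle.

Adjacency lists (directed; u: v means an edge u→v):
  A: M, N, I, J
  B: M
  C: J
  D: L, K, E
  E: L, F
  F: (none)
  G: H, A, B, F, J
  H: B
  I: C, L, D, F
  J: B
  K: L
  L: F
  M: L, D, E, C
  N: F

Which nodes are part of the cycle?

B, C, J, M

DFS with gray/black marking from B:
B gray
  M gray
    L gray
      F gray
      F black
    L black
    D gray
      D→L: L black — skip
      K gray
        K→L: L black — skip
      K black
      E gray
        E→L: L black — skip
        E→F: F black — skip
      E black
    D black
    M→E: E black — skip
    C gray
      J gray
        J→B: B is gray → back edge
Back edge closes the cycle B → M → C → J → B; its vertices are {B, C, J, M}.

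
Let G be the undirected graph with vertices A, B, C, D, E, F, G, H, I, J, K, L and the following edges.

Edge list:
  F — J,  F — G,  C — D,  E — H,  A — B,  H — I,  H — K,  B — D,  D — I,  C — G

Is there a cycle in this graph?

No

DFS, tracking each vertex's parent; an edge to a visited non-parent vertex closes a cycle.
Start from G:
visit G (parent –)
  visit F (parent G)
    F–G: parent, skip
    visit J (parent F)
      J–F: parent, skip
  visit C (parent G)
    C–G: parent, skip
    visit D (parent C)
      visit I (parent D)
        visit H (parent I)
          visit K (parent H)
            K–H: parent, skip
          visit E (parent H)
            E–H: parent, skip
          H–I: parent, skip
        I–D: parent, skip
      D–C: parent, skip
      visit B (parent D)
        B–D: parent, skip
        visit A (parent B)
          A–B: parent, skip
visit L (parent –)
No non-parent visited neighbor found — the graph is a forest.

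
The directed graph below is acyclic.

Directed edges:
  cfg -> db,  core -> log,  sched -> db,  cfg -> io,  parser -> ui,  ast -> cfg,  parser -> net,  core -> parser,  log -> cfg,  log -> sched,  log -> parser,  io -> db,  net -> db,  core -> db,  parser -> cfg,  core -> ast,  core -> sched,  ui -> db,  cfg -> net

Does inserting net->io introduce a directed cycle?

No

Adding net→io creates a cycle iff io can already reach net.
Explore from io: no path reaches net. The graph stays acyclic.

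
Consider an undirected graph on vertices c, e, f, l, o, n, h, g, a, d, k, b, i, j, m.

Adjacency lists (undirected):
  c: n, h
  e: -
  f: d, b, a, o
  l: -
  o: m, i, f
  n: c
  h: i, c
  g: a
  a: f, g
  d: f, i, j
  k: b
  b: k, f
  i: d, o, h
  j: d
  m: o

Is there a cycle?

Yes

DFS, tracking each vertex's parent; an edge to a visited non-parent vertex closes a cycle.
Start from a:
visit a (parent –)
  visit f (parent a)
    visit d (parent f)
      d–f: parent, skip
      visit i (parent d)
        i–d: parent, skip
        visit o (parent i)
          visit m (parent o)
            m–o: parent, skip
          o–i: parent, skip
          o–f: f visited and ≠ parent → cycle
Cycle: f – d – i – o – f.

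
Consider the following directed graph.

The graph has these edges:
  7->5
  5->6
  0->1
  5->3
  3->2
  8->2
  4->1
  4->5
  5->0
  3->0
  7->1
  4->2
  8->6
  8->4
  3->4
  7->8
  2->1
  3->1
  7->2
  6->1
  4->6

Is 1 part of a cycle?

No

1 lies on a cycle iff there is a path from 1 back to itself.
Exploring from 1, it never reaches itself; equivalently, its strongly connected component is a singleton.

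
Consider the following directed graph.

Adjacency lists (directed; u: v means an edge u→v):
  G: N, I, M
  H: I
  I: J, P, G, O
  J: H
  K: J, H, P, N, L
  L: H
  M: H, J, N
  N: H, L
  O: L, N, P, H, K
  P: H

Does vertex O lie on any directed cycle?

O is on a cycle iff O can reach itself via ≥1 edge.
O → H → I → O — yes.

Yes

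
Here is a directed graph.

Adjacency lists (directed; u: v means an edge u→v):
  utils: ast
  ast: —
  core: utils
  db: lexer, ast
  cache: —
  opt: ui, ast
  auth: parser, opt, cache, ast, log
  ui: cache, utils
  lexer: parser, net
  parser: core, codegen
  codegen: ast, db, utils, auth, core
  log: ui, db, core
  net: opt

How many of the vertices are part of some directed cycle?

A vertex is on a directed cycle iff it belongs to a strongly connected component of size ≥ 2 (or has a self-loop).
The vertices on cycles are {db, log, auth, lexer, parser, codegen} — 6 in total.

6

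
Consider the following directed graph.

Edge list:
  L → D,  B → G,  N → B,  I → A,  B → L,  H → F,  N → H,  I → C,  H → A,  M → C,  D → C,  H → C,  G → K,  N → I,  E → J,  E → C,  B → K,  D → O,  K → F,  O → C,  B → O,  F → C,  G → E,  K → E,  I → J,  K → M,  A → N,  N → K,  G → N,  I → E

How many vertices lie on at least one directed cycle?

6

A vertex is on a directed cycle iff it belongs to a strongly connected component of size ≥ 2 (or has a self-loop).
The vertices on cycles are {A, B, G, H, I, N} — 6 in total.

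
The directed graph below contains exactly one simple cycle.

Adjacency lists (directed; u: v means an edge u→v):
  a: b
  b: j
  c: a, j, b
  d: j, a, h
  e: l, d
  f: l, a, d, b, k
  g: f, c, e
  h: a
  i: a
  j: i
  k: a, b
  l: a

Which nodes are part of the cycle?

a, b, i, j

DFS with gray/black marking from b:
b gray
  j gray
    i gray
      a gray
        a→b: b is gray → back edge
Back edge closes the cycle b → j → i → a → b; its vertices are {a, b, i, j}.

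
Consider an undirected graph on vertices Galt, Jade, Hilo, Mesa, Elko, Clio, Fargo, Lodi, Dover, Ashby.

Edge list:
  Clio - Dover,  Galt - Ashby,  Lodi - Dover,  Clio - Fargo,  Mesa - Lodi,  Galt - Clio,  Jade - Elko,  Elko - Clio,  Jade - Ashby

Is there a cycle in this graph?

DFS, tracking each vertex's parent; an edge to a visited non-parent vertex closes a cycle.
Start from Fargo:
visit Fargo (parent –)
  visit Clio (parent Fargo)
    visit Galt (parent Clio)
      visit Ashby (parent Galt)
        visit Jade (parent Ashby)
          visit Elko (parent Jade)
            Elko–Jade: parent, skip
            Elko–Clio: Clio visited and ≠ parent → cycle
Cycle: Clio – Galt – Ashby – Jade – Elko – Clio.

Yes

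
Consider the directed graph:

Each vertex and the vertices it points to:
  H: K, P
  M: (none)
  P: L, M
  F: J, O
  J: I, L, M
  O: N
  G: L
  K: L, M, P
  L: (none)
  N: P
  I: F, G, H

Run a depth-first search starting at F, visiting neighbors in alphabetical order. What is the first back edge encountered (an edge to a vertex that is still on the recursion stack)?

I→F

DFS from F (visiting neighbors in alphabetical order); mark gray on enter, black on exit:
F gray
  J gray
    I gray
      I→F: F is gray → back edge
First back edge: I → F.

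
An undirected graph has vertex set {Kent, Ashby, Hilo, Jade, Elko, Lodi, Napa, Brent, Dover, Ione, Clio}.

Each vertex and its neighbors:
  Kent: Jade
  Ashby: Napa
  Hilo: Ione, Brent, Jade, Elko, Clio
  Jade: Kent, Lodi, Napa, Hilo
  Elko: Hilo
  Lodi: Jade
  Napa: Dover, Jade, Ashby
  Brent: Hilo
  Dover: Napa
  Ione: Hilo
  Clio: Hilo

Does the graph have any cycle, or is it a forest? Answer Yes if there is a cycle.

No

DFS, tracking each vertex's parent; an edge to a visited non-parent vertex closes a cycle.
Start from Kent:
visit Kent (parent –)
  visit Jade (parent Kent)
    Jade–Kent: parent, skip
    visit Lodi (parent Jade)
      Lodi–Jade: parent, skip
    visit Napa (parent Jade)
      visit Dover (parent Napa)
        Dover–Napa: parent, skip
      Napa–Jade: parent, skip
      visit Ashby (parent Napa)
        Ashby–Napa: parent, skip
    visit Hilo (parent Jade)
      visit Ione (parent Hilo)
        Ione–Hilo: parent, skip
      visit Brent (parent Hilo)
        Brent–Hilo: parent, skip
      Hilo–Jade: parent, skip
      visit Elko (parent Hilo)
        Elko–Hilo: parent, skip
      visit Clio (parent Hilo)
        Clio–Hilo: parent, skip
No non-parent visited neighbor found — the graph is a forest.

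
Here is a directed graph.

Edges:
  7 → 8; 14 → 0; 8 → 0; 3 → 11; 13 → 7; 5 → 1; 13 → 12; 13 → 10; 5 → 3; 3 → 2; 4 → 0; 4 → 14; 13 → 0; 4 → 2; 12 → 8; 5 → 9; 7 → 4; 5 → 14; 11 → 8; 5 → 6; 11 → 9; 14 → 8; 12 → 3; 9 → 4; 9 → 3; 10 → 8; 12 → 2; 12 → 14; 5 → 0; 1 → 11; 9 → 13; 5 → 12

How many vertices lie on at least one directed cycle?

A vertex is on a directed cycle iff it belongs to a strongly connected component of size ≥ 2 (or has a self-loop).
The vertices on cycles are {3, 9, 11, 12, 13} — 5 in total.

5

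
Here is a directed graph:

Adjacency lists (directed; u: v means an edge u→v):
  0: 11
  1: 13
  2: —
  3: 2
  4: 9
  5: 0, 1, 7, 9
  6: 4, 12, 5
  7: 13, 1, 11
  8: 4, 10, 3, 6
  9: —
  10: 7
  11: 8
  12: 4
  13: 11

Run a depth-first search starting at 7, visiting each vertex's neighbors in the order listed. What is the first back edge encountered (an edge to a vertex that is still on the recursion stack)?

10→7

DFS from 7 (visiting each vertex's neighbors in the order listed); mark gray on enter, black on exit:
7 gray
  13 gray
    11 gray
      8 gray
        4 gray
          9 gray
          9 black
        4 black
        10 gray
          10→7: 7 is gray → back edge
First back edge: 10 → 7.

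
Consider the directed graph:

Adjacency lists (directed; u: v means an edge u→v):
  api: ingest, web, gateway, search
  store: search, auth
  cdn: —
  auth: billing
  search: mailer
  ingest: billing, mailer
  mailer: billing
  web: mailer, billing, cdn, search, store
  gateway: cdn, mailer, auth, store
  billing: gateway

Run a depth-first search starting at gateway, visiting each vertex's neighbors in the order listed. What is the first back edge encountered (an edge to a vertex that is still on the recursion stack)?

billing->gateway

DFS from gateway (visiting each vertex's neighbors in the order listed); mark gray on enter, black on exit:
gateway gray
  cdn gray
  cdn black
  mailer gray
    billing gray
      billing→gateway: gateway is gray → back edge
First back edge: billing → gateway.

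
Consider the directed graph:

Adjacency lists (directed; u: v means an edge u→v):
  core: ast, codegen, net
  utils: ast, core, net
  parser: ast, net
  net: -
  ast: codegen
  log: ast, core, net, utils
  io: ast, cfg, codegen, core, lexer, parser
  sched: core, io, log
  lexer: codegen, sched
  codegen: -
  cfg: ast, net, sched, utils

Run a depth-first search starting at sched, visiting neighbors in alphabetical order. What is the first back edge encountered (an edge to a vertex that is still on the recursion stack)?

cfg->sched

DFS from sched (visiting neighbors in alphabetical order); mark gray on enter, black on exit:
sched gray
  core gray
    ast gray
      codegen gray
      codegen black
    ast black
    core→codegen: codegen black — skip
    net gray
    net black
  core black
  io gray
    io→ast: ast black — skip
    cfg gray
      cfg→ast: ast black — skip
      cfg→net: net black — skip
      cfg→sched: sched is gray → back edge
First back edge: cfg → sched.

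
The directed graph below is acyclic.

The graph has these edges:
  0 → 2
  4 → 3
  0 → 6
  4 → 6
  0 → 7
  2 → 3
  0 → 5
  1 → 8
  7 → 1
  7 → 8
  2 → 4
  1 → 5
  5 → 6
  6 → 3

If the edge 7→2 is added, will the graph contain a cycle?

No

Adding 7→2 creates a cycle iff 2 can already reach 7.
Explore from 2: no path reaches 7. The graph stays acyclic.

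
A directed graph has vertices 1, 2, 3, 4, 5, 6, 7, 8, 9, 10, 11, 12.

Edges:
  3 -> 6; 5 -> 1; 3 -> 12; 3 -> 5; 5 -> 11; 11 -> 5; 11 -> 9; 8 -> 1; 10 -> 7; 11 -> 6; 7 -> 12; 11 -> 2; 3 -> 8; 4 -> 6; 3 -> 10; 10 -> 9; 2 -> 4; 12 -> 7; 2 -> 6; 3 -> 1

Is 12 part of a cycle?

Yes

12 is on a cycle iff 12 can reach itself via ≥1 edge.
12 → 7 → 12 — yes.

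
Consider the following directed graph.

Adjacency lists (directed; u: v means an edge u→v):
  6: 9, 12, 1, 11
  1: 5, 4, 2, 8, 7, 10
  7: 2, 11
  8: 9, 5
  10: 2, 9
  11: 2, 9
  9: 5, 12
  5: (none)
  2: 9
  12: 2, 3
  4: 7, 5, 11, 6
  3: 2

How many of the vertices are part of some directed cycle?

A vertex is on a directed cycle iff it belongs to a strongly connected component of size ≥ 2 (or has a self-loop).
The vertices on cycles are {1, 2, 3, 4, 6, 9, 12} — 7 in total.

7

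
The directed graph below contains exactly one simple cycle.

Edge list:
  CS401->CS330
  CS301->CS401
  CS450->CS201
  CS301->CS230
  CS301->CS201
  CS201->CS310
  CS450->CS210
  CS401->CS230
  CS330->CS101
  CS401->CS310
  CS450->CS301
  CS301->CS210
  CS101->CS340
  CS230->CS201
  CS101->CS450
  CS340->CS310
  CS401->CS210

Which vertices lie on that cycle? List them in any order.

DFS with gray/black marking from CS101:
CS101 gray
  CS450 gray
    CS201 gray
      CS310 gray
      CS310 black
    CS201 black
    CS210 gray
    CS210 black
    CS301 gray
      CS401 gray
        CS230 gray
          CS230→CS201: CS201 black — skip
        CS230 black
        CS330 gray
          CS330→CS101: CS101 is gray → back edge
Back edge closes the cycle CS101 → CS450 → CS301 → CS401 → CS330 → CS101; its vertices are {CS101, CS301, CS330, CS401, CS450}.

CS101, CS301, CS330, CS401, CS450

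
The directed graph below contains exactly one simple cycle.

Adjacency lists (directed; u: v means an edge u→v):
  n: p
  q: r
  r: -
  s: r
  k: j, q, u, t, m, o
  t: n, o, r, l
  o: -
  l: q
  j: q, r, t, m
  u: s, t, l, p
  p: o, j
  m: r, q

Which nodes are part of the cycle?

DFS with gray/black marking from j:
j gray
  q gray
    r gray
    r black
  q black
  j→r: r black — skip
  t gray
    n gray
      p gray
        o gray
        o black
        p→j: j is gray → back edge
Back edge closes the cycle j → t → n → p → j; its vertices are {j, n, p, t}.

j, n, p, t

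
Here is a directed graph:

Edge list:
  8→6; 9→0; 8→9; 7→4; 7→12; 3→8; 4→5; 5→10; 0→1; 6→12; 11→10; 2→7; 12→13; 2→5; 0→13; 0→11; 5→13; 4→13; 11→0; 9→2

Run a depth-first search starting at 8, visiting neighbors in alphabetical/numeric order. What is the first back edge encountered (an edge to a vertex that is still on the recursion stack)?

11->0

DFS from 8 (visiting neighbors in alphabetical/numeric order); mark gray on enter, black on exit:
8 gray
  6 gray
    12 gray
      13 gray
      13 black
    12 black
  6 black
  9 gray
    0 gray
      1 gray
      1 black
      11 gray
        11→0: 0 is gray → back edge
First back edge: 11 → 0.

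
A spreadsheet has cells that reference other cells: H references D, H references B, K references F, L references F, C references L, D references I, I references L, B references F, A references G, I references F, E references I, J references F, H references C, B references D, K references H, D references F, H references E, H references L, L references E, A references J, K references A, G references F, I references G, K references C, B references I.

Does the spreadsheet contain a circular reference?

Yes

DFS with white/gray/black marking, starting from L:
L gray
  E gray
    I gray
      I→L: L is gray → back edge
Back edge found, so a cycle exists: L → E → I → L.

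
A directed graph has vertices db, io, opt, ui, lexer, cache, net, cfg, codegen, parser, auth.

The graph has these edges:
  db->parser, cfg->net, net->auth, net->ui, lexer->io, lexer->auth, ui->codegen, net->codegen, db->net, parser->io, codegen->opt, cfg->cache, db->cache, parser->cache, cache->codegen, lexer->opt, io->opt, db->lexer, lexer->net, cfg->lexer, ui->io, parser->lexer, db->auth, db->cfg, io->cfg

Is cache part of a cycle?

No

cache lies on a cycle iff there is a path from cache back to itself.
Exploring from cache, it never reaches itself; equivalently, its strongly connected component is a singleton.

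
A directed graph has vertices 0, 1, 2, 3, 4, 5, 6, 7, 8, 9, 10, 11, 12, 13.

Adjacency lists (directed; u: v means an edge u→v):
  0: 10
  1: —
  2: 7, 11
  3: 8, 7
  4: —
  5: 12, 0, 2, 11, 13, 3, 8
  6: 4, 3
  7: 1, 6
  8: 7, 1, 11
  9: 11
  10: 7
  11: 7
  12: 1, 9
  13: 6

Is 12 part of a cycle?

12 lies on a cycle iff there is a path from 12 back to itself.
Exploring from 12, it never reaches itself; equivalently, its strongly connected component is a singleton.

No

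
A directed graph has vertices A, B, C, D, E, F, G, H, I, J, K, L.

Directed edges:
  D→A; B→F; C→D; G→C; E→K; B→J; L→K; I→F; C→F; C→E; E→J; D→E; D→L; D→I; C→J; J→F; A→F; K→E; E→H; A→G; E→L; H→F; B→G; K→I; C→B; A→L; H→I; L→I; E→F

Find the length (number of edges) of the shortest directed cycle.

2

For each vertex v, BFS finds the shortest path from v back to v.
The shortest such closed walk is E → K → E, length 2.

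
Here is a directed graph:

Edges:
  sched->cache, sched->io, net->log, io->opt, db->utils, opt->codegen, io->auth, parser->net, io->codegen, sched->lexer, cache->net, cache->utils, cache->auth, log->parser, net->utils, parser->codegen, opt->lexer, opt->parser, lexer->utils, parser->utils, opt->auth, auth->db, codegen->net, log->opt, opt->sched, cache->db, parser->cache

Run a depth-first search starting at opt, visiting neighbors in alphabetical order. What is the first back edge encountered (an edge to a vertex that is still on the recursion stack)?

DFS from opt (visiting neighbors in alphabetical order); mark gray on enter, black on exit:
opt gray
  auth gray
    db gray
      utils gray
      utils black
    db black
  auth black
  codegen gray
    net gray
      log gray
        log→opt: opt is gray → back edge
First back edge: log → opt.

log→opt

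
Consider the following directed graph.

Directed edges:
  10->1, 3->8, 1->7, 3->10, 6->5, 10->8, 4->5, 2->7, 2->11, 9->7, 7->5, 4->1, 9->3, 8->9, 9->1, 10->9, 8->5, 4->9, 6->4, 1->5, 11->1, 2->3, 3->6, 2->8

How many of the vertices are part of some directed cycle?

6

A vertex is on a directed cycle iff it belongs to a strongly connected component of size ≥ 2 (or has a self-loop).
The vertices on cycles are {3, 4, 6, 8, 9, 10} — 6 in total.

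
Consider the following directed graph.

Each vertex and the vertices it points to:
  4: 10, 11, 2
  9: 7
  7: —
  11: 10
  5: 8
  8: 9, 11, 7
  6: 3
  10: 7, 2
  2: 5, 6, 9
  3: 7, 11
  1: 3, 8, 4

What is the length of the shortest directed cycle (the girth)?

For each vertex v, BFS finds the shortest path from v back to v.
The shortest such closed walk is 2 → 6 → 3 → 11 → 10 → 2, length 5.

5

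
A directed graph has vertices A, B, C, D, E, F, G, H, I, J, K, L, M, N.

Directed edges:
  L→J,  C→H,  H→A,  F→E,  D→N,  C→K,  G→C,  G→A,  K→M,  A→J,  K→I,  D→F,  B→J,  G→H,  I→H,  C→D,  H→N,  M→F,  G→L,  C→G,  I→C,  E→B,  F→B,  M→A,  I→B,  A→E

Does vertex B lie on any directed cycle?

B lies on a cycle iff there is a path from B back to itself.
Exploring from B, it never reaches itself; equivalently, its strongly connected component is a singleton.

No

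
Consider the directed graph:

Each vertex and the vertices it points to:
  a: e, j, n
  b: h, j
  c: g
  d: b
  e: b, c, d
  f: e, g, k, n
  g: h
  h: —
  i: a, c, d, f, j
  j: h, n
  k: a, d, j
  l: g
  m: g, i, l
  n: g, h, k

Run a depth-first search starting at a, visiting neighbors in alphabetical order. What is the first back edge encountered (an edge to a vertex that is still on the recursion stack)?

k→a

DFS from a (visiting neighbors in alphabetical order); mark gray on enter, black on exit:
a gray
  e gray
    b gray
      h gray
      h black
      j gray
        j→h: h black — skip
        n gray
          g gray
            g→h: h black — skip
          g black
          n→h: h black — skip
          k gray
            k→a: a is gray → back edge
First back edge: k → a.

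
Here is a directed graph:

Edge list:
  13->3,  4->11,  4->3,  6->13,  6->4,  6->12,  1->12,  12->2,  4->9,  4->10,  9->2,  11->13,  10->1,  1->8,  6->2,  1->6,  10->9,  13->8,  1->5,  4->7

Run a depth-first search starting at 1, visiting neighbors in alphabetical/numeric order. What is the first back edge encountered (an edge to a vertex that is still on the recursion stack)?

DFS from 1 (visiting neighbors in alphabetical/numeric order); mark gray on enter, black on exit:
1 gray
  5 gray
  5 black
  6 gray
    2 gray
    2 black
    4 gray
      3 gray
      3 black
      7 gray
      7 black
      9 gray
        9→2: 2 black — skip
      9 black
      10 gray
        10→1: 1 is gray → back edge
First back edge: 10 → 1.

10→1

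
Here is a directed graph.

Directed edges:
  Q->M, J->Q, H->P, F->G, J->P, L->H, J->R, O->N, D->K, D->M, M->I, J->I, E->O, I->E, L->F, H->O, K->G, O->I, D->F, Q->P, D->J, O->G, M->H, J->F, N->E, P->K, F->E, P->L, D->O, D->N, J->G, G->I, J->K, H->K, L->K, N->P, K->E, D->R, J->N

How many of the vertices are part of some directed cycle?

10

A vertex is on a directed cycle iff it belongs to a strongly connected component of size ≥ 2 (or has a self-loop).
The vertices on cycles are {E, F, G, H, I, K, L, N, O, P} — 10 in total.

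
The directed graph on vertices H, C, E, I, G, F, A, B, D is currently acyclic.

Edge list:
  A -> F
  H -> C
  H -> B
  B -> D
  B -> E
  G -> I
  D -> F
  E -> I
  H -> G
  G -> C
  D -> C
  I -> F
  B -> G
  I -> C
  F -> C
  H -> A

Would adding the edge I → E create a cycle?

Adding I→E creates a cycle iff E can already reach I.
Path from E: E → I.
So E → … → I → E is a cycle.

Yes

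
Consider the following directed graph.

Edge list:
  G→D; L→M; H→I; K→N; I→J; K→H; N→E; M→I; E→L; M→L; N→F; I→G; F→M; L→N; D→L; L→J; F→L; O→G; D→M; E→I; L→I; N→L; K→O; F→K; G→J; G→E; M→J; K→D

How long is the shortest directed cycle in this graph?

2

For each vertex v, BFS finds the shortest path from v back to v.
The shortest such closed walk is N → L → N, length 2.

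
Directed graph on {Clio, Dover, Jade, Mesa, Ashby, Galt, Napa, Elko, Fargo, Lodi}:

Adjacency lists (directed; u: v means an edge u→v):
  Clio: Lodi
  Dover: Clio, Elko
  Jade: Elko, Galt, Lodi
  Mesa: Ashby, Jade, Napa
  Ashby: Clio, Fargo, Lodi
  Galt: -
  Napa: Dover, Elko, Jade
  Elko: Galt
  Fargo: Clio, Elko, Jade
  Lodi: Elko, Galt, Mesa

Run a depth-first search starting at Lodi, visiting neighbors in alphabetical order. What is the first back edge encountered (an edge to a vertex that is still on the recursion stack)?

Clio->Lodi

DFS from Lodi (visiting neighbors in alphabetical order); mark gray on enter, black on exit:
Lodi gray
  Elko gray
    Galt gray
    Galt black
  Elko black
  Lodi→Galt: Galt black — skip
  Mesa gray
    Ashby gray
      Clio gray
        Clio→Lodi: Lodi is gray → back edge
First back edge: Clio → Lodi.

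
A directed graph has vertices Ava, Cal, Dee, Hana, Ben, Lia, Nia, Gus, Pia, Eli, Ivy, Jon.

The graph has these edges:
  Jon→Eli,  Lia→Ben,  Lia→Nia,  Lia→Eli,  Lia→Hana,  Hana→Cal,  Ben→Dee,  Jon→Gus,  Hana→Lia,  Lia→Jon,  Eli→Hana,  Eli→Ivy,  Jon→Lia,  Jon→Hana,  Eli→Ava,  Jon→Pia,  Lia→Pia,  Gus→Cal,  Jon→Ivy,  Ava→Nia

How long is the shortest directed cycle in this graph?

For each vertex v, BFS finds the shortest path from v back to v.
The shortest such closed walk is Lia → Hana → Lia, length 2.

2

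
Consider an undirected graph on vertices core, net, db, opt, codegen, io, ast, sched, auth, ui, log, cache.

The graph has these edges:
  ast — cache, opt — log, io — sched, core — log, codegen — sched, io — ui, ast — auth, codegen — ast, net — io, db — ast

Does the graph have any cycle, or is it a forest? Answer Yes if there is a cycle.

No

DFS, tracking each vertex's parent; an edge to a visited non-parent vertex closes a cycle.
Start from db:
visit db (parent –)
  visit ast (parent db)
    visit codegen (parent ast)
      codegen–ast: parent, skip
      visit sched (parent codegen)
        visit io (parent sched)
          visit ui (parent io)
            ui–io: parent, skip
          io–sched: parent, skip
          visit net (parent io)
            net–io: parent, skip
        sched–codegen: parent, skip
    ast–db: parent, skip
    visit cache (parent ast)
      cache–ast: parent, skip
    visit auth (parent ast)
      auth–ast: parent, skip
visit core (parent –)
  visit log (parent core)
    log–core: parent, skip
    visit opt (parent log)
      opt–log: parent, skip
No non-parent visited neighbor found — the graph is a forest.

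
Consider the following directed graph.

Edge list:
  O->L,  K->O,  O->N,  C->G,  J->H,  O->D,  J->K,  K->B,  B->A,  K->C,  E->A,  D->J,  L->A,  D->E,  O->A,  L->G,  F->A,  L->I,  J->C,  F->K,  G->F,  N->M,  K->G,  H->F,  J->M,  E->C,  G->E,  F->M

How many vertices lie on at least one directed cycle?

10

A vertex is on a directed cycle iff it belongs to a strongly connected component of size ≥ 2 (or has a self-loop).
The vertices on cycles are {C, D, E, F, G, H, J, K, L, O} — 10 in total.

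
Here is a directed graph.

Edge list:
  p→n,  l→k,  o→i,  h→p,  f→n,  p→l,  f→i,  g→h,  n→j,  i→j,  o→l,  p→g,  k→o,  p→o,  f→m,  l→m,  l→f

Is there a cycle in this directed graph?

Yes

DFS with white/gray/black marking, starting from f:
f gray
  i gray
    j gray
    j black
  i black
  m gray
  m black
  n gray
    n→j: j black — skip
  n black
f black
g gray
  h gray
    p gray
      p→g: g is gray → back edge
Back edge found, so a cycle exists: g → h → p → g.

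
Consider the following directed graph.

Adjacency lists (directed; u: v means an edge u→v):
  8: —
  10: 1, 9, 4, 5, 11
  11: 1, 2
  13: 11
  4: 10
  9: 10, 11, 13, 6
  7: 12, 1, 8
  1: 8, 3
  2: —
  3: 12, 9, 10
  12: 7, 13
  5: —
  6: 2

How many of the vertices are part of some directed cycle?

A vertex is on a directed cycle iff it belongs to a strongly connected component of size ≥ 2 (or has a self-loop).
The vertices on cycles are {1, 3, 4, 7, 9, 10, 11, 12, 13} — 9 in total.

9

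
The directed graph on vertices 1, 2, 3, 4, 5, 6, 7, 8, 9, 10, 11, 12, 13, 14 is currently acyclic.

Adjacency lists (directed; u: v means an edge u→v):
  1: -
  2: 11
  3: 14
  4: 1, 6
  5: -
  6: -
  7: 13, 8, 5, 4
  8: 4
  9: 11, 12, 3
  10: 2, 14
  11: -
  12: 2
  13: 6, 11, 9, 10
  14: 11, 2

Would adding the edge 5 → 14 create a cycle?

Adding 5→14 creates a cycle iff 14 can already reach 5.
Explore from 14: no path reaches 5. The graph stays acyclic.

No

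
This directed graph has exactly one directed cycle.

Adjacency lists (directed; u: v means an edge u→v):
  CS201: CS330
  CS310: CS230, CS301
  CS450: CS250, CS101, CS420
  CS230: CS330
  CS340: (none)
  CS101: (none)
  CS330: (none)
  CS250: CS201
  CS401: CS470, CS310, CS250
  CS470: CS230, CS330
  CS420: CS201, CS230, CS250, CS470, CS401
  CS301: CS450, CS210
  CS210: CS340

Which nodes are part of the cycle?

CS301, CS310, CS401, CS420, CS450

DFS with gray/black marking from CS301:
CS301 gray
  CS450 gray
    CS250 gray
      CS201 gray
        CS330 gray
        CS330 black
      CS201 black
    CS250 black
    CS101 gray
    CS101 black
    CS420 gray
      CS420→CS201: CS201 black — skip
      CS230 gray
        CS230→CS330: CS330 black — skip
      CS230 black
      CS420→CS250: CS250 black — skip
      CS470 gray
        CS470→CS230: CS230 black — skip
        CS470→CS330: CS330 black — skip
      CS470 black
      CS401 gray
        CS401→CS470: CS470 black — skip
        CS310 gray
          CS310→CS230: CS230 black — skip
          CS310→CS301: CS301 is gray → back edge
Back edge closes the cycle CS301 → CS450 → CS420 → CS401 → CS310 → CS301; its vertices are {CS301, CS310, CS401, CS420, CS450}.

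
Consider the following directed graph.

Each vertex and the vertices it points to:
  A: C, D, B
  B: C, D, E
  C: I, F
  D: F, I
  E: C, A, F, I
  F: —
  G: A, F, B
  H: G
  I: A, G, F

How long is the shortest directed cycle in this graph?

3

For each vertex v, BFS finds the shortest path from v back to v.
The shortest such closed walk is A → B → E → A, length 3.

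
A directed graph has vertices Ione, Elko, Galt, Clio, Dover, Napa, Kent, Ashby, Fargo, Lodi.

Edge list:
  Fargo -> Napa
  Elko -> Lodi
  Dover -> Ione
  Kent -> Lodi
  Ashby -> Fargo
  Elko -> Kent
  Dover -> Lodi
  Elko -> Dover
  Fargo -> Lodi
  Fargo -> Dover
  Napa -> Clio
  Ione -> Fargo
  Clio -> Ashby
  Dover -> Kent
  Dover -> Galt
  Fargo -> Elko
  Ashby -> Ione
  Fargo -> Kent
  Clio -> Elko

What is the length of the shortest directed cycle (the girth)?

3

For each vertex v, BFS finds the shortest path from v back to v.
The shortest such closed walk is Fargo → Dover → Ione → Fargo, length 3.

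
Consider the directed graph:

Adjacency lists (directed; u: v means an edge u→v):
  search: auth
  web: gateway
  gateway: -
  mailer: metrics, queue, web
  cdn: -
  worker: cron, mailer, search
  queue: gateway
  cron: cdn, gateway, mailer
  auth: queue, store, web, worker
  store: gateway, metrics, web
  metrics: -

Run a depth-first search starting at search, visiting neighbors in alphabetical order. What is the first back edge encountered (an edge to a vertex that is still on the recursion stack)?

DFS from search (visiting neighbors in alphabetical order); mark gray on enter, black on exit:
search gray
  auth gray
    queue gray
      gateway gray
      gateway black
    queue black
    store gray
      store→gateway: gateway black — skip
      metrics gray
      metrics black
      web gray
        web→gateway: gateway black — skip
      web black
    store black
    auth→web: web black — skip
    worker gray
      cron gray
        cdn gray
        cdn black
        cron→gateway: gateway black — skip
        mailer gray
          mailer→metrics: metrics black — skip
          mailer→queue: queue black — skip
          mailer→web: web black — skip
        mailer black
      cron black
      worker→mailer: mailer black — skip
      worker→search: search is gray → back edge
First back edge: worker → search.

worker→search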